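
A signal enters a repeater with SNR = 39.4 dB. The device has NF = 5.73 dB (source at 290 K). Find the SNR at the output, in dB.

By definition F = SNR_in/SNR_out, so in dB: SNR_out = SNR_in − NF
SNR_out = 39.4 − 5.73 = 33.67 dB

33.67 dB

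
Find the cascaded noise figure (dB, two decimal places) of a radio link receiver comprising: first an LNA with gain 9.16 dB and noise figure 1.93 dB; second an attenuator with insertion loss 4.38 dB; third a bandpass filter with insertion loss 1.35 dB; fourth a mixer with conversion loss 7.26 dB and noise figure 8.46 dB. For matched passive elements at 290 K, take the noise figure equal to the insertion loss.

6.65 dB

Convert to linear (a loss of L dB is a gain of −L dB): F_i = 10^(NF_i/10), G_i = 10^(G_i,dB/10)
  Stage 1: F_1 = 10^(1.93/10) = 1.560, G_1 = 10^(9.16/10) = 8.241
  Stage 2: F_2 = 10^(4.38/10) = 2.742, G_2 = 10^(−4.38/10) = 0.3648
  Stage 3: F_3 = 10^(1.35/10) = 1.365, G_3 = 10^(−1.35/10) = 0.7328
  Stage 4: F_4 = 10^(8.46/10) = 7.015, G_4 = 10^(−7.26/10) = 0.1879
Friis cascade:
  F = 1.560 + (2.742 − 1)/8.241 + (1.365 − 1)/3.006 + (7.015 − 1)/2.203 = 4.622
NF = 10 log₁₀(4.622) = 6.65 dB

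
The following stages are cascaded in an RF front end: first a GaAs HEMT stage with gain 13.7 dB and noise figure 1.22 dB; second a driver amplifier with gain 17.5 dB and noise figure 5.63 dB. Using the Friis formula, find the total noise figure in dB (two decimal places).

1.58 dB

Convert to linear (a loss of L dB is a gain of −L dB): F_i = 10^(NF_i/10), G_i = 10^(G_i,dB/10)
  Stage 1: F_1 = 10^(1.22/10) = 1.324, G_1 = 10^(13.7/10) = 23.44
  Stage 2: F_2 = 10^(5.63/10) = 3.656, G_2 = 10^(17.5/10) = 56.23
Friis cascade:
  F = 1.324 + (3.656 − 1)/23.44 = 1.438
NF = 10 log₁₀(1.438) = 1.58 dB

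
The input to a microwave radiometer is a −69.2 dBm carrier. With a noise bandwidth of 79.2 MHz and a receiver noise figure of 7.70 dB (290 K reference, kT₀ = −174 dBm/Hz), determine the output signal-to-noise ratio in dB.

18.1 dB

Noise floor: N = −174 + 10 log₁₀(B) + NF
10 log₁₀(7.92×10⁷) = 78.99 dB
N = −174 + 78.99 + 7.70 = −87.31 dBm
SNR = P_sig − N = −69.2 − (−87.31) = 18.11 dB → 18.1 dB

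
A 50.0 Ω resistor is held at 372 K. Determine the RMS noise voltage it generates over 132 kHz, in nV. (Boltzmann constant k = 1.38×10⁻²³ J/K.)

V_n = √(4kTRB)
4kTRB = 4 × 1.38×10⁻²³ × 372 × 5.00×10¹ × 1.32×10⁵ = 1.36×10⁻¹³ V²
V_n = √(1.36×10⁻¹³) = 3.68×10⁻⁷ V = 368 nV

368 nV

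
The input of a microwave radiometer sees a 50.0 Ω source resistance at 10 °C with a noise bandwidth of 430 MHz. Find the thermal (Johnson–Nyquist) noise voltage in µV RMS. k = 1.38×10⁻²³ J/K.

18.3 µV

T = 10 °C + 273.15 = 283.15 K
V_n = √(4kTRB)
4kTRB = 4 × 1.38×10⁻²³ × 283.15 × 5.00×10¹ × 4.30×10⁸ = 3.36×10⁻¹⁰ V²
V_n = √(3.36×10⁻¹⁰) = 1.83×10⁻⁵ V = 18.3 µV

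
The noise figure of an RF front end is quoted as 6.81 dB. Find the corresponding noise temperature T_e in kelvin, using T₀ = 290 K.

F = 10^(6.81/10) = 4.79733
T_e = (F − 1)·T₀ = (4.79733 − 1) × 290 = 1101 K

1101 K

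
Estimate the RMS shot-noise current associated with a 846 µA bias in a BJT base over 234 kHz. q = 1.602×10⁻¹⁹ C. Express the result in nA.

I_n = √(2qI·B)
2qI·B = 2 × 1.602×10⁻¹⁹ × 8.46×10⁻⁴ × 2.34×10⁵ = 6.34×10⁻¹⁷ A²
I_n = √(6.34×10⁻¹⁷) = 7.96×10⁻⁹ A = 7.96 nA

7.96 nA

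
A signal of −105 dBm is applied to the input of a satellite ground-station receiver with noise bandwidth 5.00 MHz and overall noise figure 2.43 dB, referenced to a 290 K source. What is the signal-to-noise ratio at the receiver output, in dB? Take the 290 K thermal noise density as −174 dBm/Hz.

−0.4 dB

Noise floor: N = −174 + 10 log₁₀(B) + NF
10 log₁₀(5.00×10⁶) = 66.99 dB
N = −174 + 66.99 + 2.43 = −104.58 dBm
SNR = P_sig − N = −105 − (−104.58) = −0.42 dB → −0.4 dB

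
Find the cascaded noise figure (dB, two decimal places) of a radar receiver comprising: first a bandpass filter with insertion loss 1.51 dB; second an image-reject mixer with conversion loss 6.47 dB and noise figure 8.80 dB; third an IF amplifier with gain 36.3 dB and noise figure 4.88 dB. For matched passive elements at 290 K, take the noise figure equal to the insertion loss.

13.76 dB

Convert to linear (a loss of L dB is a gain of −L dB): F_i = 10^(NF_i/10), G_i = 10^(G_i,dB/10)
  Stage 1: F_1 = 10^(1.51/10) = 1.416, G_1 = 10^(−1.51/10) = 0.7063
  Stage 2: F_2 = 10^(8.80/10) = 7.586, G_2 = 10^(−6.47/10) = 0.2254
  Stage 3: F_3 = 10^(4.88/10) = 3.076, G_3 = 10^(36.3/10) = 4266
Friis cascade:
  F = 1.416 + (7.586 − 1)/0.7063 + (3.076 − 1)/0.1592 = 23.78
NF = 10 log₁₀(23.78) = 13.76 dB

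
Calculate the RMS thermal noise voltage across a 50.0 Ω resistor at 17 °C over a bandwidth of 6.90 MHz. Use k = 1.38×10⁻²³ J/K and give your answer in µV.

T = 17 °C + 273.15 = 290.15 K
V_n = √(4kTRB)
4kTRB = 4 × 1.38×10⁻²³ × 290.15 × 5.00×10¹ × 6.90×10⁶ = 5.53×10⁻¹² V²
V_n = √(5.53×10⁻¹²) = 2.35×10⁻⁶ V = 2.35 µV

2.35 µV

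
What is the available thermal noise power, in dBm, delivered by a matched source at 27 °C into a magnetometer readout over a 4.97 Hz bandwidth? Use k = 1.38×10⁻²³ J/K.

−166.9 dBm

T = 27 °C + 273.15 = 300.15 K
P_n = kTB = 1.38×10⁻²³ × 300.15 × 4.97×10⁰ = 2.06×10⁻²⁰ W
In dBm: 10 log₁₀(2.06×10⁻²⁰ / 10⁻³) = −166.9 dBm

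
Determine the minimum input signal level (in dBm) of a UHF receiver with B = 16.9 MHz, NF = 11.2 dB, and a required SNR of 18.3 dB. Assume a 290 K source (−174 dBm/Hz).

−72.2 dBm

Sensitivity = −174 + 10 log₁₀(B) + NF + SNR_min
= −174 + 72.28 + 11.2 + 18.3
= −72.22 dBm → −72.2 dBm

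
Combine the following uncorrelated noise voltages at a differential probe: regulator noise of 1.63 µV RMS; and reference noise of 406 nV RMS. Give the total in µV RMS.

Uncorrelated sources add in power (mean-square): V_tot = √(ΣV_i²)
V_tot = √[(1.63×10⁻⁶)² + (4.06×10⁻⁷)²] = 1.68×10⁻⁶ V = 1.68 µV

1.68 µV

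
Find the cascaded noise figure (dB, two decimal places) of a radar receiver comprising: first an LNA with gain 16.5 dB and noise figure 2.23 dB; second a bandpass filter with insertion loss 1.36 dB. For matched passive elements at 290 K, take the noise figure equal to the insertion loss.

2.25 dB

Convert to linear (a loss of L dB is a gain of −L dB): F_i = 10^(NF_i/10), G_i = 10^(G_i,dB/10)
  Stage 1: F_1 = 10^(2.23/10) = 1.671, G_1 = 10^(16.5/10) = 44.67
  Stage 2: F_2 = 10^(1.36/10) = 1.368, G_2 = 10^(−1.36/10) = 0.7311
Friis cascade:
  F = 1.671 + (1.368 − 1)/44.67 = 1.679
NF = 10 log₁₀(1.679) = 2.25 dB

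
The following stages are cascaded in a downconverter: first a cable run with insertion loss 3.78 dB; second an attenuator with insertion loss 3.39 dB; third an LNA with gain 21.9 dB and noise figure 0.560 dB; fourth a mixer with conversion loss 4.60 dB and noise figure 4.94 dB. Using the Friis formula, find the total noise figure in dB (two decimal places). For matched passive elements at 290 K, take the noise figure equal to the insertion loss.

Convert to linear (a loss of L dB is a gain of −L dB): F_i = 10^(NF_i/10), G_i = 10^(G_i,dB/10)
  Stage 1: F_1 = 10^(3.78/10) = 2.388, G_1 = 10^(−3.78/10) = 0.4188
  Stage 2: F_2 = 10^(3.39/10) = 2.183, G_2 = 10^(−3.39/10) = 0.4581
  Stage 3: F_3 = 10^(0.560/10) = 1.138, G_3 = 10^(21.9/10) = 154.9
  Stage 4: F_4 = 10^(4.94/10) = 3.119, G_4 = 10^(−4.60/10) = 0.3467
Friis cascade:
  F = 2.388 + (2.183 − 1)/0.4188 + (1.138 − 1)/0.1919 + (3.119 − 1)/29.72 = 6.001
NF = 10 log₁₀(6.001) = 7.78 dB

7.78 dB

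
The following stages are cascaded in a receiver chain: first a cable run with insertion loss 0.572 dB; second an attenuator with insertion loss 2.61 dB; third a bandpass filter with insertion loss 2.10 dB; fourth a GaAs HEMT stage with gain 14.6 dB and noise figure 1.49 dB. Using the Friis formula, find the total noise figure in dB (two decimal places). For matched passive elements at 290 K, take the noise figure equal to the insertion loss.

6.77 dB

Convert to linear (a loss of L dB is a gain of −L dB): F_i = 10^(NF_i/10), G_i = 10^(G_i,dB/10)
  Stage 1: F_1 = 10^(0.572/10) = 1.141, G_1 = 10^(−0.572/10) = 0.8766
  Stage 2: F_2 = 10^(2.61/10) = 1.824, G_2 = 10^(−2.61/10) = 0.5483
  Stage 3: F_3 = 10^(2.10/10) = 1.622, G_3 = 10^(−2.10/10) = 0.6166
  Stage 4: F_4 = 10^(1.49/10) = 1.409, G_4 = 10^(14.6/10) = 28.84
Friis cascade:
  F = 1.141 + (1.824 − 1)/0.8766 + (1.622 − 1)/0.4806 + (1.409 − 1)/0.2963 = 4.756
NF = 10 log₁₀(4.756) = 6.77 dB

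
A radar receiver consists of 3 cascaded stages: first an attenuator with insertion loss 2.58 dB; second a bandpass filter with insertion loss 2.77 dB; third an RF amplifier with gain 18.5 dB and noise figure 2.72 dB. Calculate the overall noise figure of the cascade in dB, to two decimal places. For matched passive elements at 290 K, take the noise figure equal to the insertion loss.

Convert to linear (a loss of L dB is a gain of −L dB): F_i = 10^(NF_i/10), G_i = 10^(G_i,dB/10)
  Stage 1: F_1 = 10^(2.58/10) = 1.811, G_1 = 10^(−2.58/10) = 0.5521
  Stage 2: F_2 = 10^(2.77/10) = 1.892, G_2 = 10^(−2.77/10) = 0.5284
  Stage 3: F_3 = 10^(2.72/10) = 1.871, G_3 = 10^(18.5/10) = 70.79
Friis cascade:
  F = 1.811 + (1.892 − 1)/0.5521 + (1.871 − 1)/0.2917 = 6.412
NF = 10 log₁₀(6.412) = 8.07 dB

8.07 dB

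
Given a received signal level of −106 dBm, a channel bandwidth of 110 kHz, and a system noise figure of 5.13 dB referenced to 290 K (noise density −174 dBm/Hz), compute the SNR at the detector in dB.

12.5 dB

Noise floor: N = −174 + 10 log₁₀(B) + NF
10 log₁₀(1.10×10⁵) = 50.41 dB
N = −174 + 50.41 + 5.13 = −118.46 dBm
SNR = P_sig − N = −106 − (−118.46) = 12.46 dB → 12.5 dB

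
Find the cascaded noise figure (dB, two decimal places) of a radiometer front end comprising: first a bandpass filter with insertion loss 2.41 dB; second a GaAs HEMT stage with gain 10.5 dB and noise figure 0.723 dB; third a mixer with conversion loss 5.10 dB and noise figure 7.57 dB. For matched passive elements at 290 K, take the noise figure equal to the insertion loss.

Convert to linear (a loss of L dB is a gain of −L dB): F_i = 10^(NF_i/10), G_i = 10^(G_i,dB/10)
  Stage 1: F_1 = 10^(2.41/10) = 1.742, G_1 = 10^(−2.41/10) = 0.5741
  Stage 2: F_2 = 10^(0.723/10) = 1.181, G_2 = 10^(10.5/10) = 11.22
  Stage 3: F_3 = 10^(7.57/10) = 5.715, G_3 = 10^(−5.10/10) = 0.3090
Friis cascade:
  F = 1.742 + (1.181 − 1)/0.5741 + (5.715 − 1)/6.442 = 2.789
NF = 10 log₁₀(2.789) = 4.45 dB

4.45 dB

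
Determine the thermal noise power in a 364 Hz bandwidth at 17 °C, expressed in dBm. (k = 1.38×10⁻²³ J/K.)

T = 17 °C + 273.15 = 290.15 K
P_n = kTB = 1.38×10⁻²³ × 290.15 × 3.64×10² = 1.46×10⁻¹⁸ W
In dBm: 10 log₁₀(1.46×10⁻¹⁸ / 10⁻³) = −148.4 dBm

−148.4 dBm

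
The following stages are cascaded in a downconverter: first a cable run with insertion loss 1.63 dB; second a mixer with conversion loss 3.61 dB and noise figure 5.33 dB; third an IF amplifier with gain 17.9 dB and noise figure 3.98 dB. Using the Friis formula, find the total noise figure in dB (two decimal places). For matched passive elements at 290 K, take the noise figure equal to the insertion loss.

Convert to linear (a loss of L dB is a gain of −L dB): F_i = 10^(NF_i/10), G_i = 10^(G_i,dB/10)
  Stage 1: F_1 = 10^(1.63/10) = 1.455, G_1 = 10^(−1.63/10) = 0.6871
  Stage 2: F_2 = 10^(5.33/10) = 3.412, G_2 = 10^(−3.61/10) = 0.4355
  Stage 3: F_3 = 10^(3.98/10) = 2.500, G_3 = 10^(17.9/10) = 61.66
Friis cascade:
  F = 1.455 + (3.412 − 1)/0.6871 + (2.500 − 1)/0.2992 = 9.980
NF = 10 log₁₀(9.980) = 9.99 dB

9.99 dB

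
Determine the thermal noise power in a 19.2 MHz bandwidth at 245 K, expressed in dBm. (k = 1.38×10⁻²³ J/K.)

−101.9 dBm

P_n = kTB = 1.38×10⁻²³ × 245 × 1.92×10⁷ = 6.49×10⁻¹⁴ W
In dBm: 10 log₁₀(6.49×10⁻¹⁴ / 10⁻³) = −101.9 dBm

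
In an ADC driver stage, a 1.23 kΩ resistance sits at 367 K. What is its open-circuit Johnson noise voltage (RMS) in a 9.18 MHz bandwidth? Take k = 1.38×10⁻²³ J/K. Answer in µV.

V_n = √(4kTRB)
4kTRB = 4 × 1.38×10⁻²³ × 367 × 1.23×10³ × 9.18×10⁶ = 2.29×10⁻¹⁰ V²
V_n = √(2.29×10⁻¹⁰) = 1.51×10⁻⁵ V = 15.1 µV

15.1 µV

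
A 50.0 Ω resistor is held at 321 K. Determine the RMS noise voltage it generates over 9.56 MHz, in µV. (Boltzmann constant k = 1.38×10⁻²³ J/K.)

2.91 µV

V_n = √(4kTRB)
4kTRB = 4 × 1.38×10⁻²³ × 321 × 5.00×10¹ × 9.56×10⁶ = 8.47×10⁻¹² V²
V_n = √(8.47×10⁻¹²) = 2.91×10⁻⁶ V = 2.91 µV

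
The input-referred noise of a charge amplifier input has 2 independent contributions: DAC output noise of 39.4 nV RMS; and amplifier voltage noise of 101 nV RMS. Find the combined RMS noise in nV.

108 nV

Uncorrelated sources add in power (mean-square): V_tot = √(ΣV_i²)
V_tot = √[(3.94×10⁻⁸)² + (1.01×10⁻⁷)²] = 1.08×10⁻⁷ V = 108 nV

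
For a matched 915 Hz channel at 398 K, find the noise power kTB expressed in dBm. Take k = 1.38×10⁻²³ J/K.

−143.0 dBm

P_n = kTB = 1.38×10⁻²³ × 398 × 9.15×10² = 5.03×10⁻¹⁸ W
In dBm: 10 log₁₀(5.03×10⁻¹⁸ / 10⁻³) = −143.0 dBm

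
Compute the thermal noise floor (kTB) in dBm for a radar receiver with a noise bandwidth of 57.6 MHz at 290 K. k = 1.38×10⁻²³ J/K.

−96.4 dBm

P_n = kTB = 1.38×10⁻²³ × 290 × 5.76×10⁷ = 2.31×10⁻¹³ W
In dBm: 10 log₁₀(2.31×10⁻¹³ / 10⁻³) = −96.4 dBm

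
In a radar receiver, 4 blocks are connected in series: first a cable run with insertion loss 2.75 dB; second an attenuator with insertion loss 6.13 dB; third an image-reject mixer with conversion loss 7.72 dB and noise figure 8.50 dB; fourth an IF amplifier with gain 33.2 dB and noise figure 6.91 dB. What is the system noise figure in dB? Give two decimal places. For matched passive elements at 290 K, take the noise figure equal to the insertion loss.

Convert to linear (a loss of L dB is a gain of −L dB): F_i = 10^(NF_i/10), G_i = 10^(G_i,dB/10)
  Stage 1: F_1 = 10^(2.75/10) = 1.884, G_1 = 10^(−2.75/10) = 0.5309
  Stage 2: F_2 = 10^(6.13/10) = 4.102, G_2 = 10^(−6.13/10) = 0.2438
  Stage 3: F_3 = 10^(8.50/10) = 7.079, G_3 = 10^(−7.72/10) = 0.1690
  Stage 4: F_4 = 10^(6.91/10) = 4.909, G_4 = 10^(33.2/10) = 2089
Friis cascade:
  F = 1.884 + (4.102 − 1)/0.5309 + (7.079 − 1)/0.1294 + (4.909 − 1)/0.02188 = 233.4
NF = 10 log₁₀(233.4) = 23.68 dB

23.68 dB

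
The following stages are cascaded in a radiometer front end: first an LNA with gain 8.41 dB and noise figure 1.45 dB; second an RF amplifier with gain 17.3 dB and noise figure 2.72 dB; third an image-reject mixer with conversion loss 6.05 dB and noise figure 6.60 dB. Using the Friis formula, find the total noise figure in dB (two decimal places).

Convert to linear (a loss of L dB is a gain of −L dB): F_i = 10^(NF_i/10), G_i = 10^(G_i,dB/10)
  Stage 1: F_1 = 10^(1.45/10) = 1.396, G_1 = 10^(8.41/10) = 6.934
  Stage 2: F_2 = 10^(2.72/10) = 1.871, G_2 = 10^(17.3/10) = 53.70
  Stage 3: F_3 = 10^(6.60/10) = 4.571, G_3 = 10^(−6.05/10) = 0.2483
Friis cascade:
  F = 1.396 + (1.871 − 1)/6.934 + (4.571 − 1)/372.4 = 1.532
NF = 10 log₁₀(1.532) = 1.85 dB

1.85 dB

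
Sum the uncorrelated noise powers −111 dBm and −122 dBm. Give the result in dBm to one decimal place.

Convert to linear, add, convert back:
P₁ = 7.94×10⁻¹⁵ W, P₂ = 6.31×10⁻¹⁶ W
P_tot = 8.57×10⁻¹⁵ W → 10 log₁₀(P_tot / 10⁻³) = −110.7 dBm

−110.7 dBm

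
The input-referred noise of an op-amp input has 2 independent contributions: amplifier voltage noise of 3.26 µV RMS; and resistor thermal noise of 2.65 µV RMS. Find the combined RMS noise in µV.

Uncorrelated sources add in power (mean-square): V_tot = √(ΣV_i²)
V_tot = √[(3.26×10⁻⁶)² + (2.65×10⁻⁶)²] = 4.20×10⁻⁶ V = 4.20 µV

4.20 µV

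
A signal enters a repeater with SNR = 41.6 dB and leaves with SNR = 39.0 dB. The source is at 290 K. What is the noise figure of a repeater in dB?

NF (dB) = SNR_in(dB) − SNR_out(dB) when the source is at T₀
NF = 41.6 − 39.0 = 2.6 dB

2.6 dB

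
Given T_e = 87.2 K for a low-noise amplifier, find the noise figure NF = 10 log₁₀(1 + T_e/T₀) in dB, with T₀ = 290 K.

F = 1 + T_e/T₀ = 1 + 87.2/290 = 1.30069
NF = 10 log₁₀(1.30069) = 1.14 dB

1.14 dB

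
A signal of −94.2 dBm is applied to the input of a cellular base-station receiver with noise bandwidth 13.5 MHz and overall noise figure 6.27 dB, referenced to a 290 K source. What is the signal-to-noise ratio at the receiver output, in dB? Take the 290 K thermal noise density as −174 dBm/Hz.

Noise floor: N = −174 + 10 log₁₀(B) + NF
10 log₁₀(1.35×10⁷) = 71.3 dB
N = −174 + 71.3 + 6.27 = −96.43 dBm
SNR = P_sig − N = −94.2 − (−96.43) = 2.23 dB → 2.2 dB

2.2 dB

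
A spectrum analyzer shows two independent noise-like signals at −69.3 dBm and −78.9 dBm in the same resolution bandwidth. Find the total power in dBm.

−68.8 dBm

Convert to linear, add, convert back:
P₁ = 1.17×10⁻¹⁰ W, P₂ = 1.29×10⁻¹¹ W
P_tot = 1.30×10⁻¹⁰ W → 10 log₁₀(P_tot / 10⁻³) = −68.8 dBm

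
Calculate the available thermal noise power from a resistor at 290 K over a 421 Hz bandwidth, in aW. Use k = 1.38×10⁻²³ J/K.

P_n = kTB = 1.38×10⁻²³ × 290 × 4.21×10² = 1.68×10⁻¹⁸ W = 1.68 aW

1.68 aW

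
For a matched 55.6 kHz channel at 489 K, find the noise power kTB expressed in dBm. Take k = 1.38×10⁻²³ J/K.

−124.3 dBm

P_n = kTB = 1.38×10⁻²³ × 489 × 5.56×10⁴ = 3.75×10⁻¹⁶ W
In dBm: 10 log₁₀(3.75×10⁻¹⁶ / 10⁻³) = −124.3 dBm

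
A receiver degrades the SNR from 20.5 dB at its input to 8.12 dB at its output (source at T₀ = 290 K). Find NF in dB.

12.38 dB

NF (dB) = SNR_in(dB) − SNR_out(dB) when the source is at T₀
NF = 20.5 − 8.12 = 12.38 dB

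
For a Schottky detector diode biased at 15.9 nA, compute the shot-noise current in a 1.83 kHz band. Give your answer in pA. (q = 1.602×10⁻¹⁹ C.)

3.05 pA

I_n = √(2qI·B)
2qI·B = 2 × 1.602×10⁻¹⁹ × 1.59×10⁻⁸ × 1.83×10³ = 9.32×10⁻²⁴ A²
I_n = √(9.32×10⁻²⁴) = 3.05×10⁻¹² A = 3.05 pA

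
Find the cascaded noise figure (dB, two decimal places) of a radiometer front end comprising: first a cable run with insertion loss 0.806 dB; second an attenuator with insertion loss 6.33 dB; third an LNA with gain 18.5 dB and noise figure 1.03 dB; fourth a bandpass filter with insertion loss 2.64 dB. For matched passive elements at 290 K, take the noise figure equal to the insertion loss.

8.21 dB

Convert to linear (a loss of L dB is a gain of −L dB): F_i = 10^(NF_i/10), G_i = 10^(G_i,dB/10)
  Stage 1: F_1 = 10^(0.806/10) = 1.204, G_1 = 10^(−0.806/10) = 0.8306
  Stage 2: F_2 = 10^(6.33/10) = 4.295, G_2 = 10^(−6.33/10) = 0.2328
  Stage 3: F_3 = 10^(1.03/10) = 1.268, G_3 = 10^(18.5/10) = 70.79
  Stage 4: F_4 = 10^(2.64/10) = 1.837, G_4 = 10^(−2.64/10) = 0.5445
Friis cascade:
  F = 1.204 + (4.295 − 1)/0.8306 + (1.268 − 1)/0.1934 + (1.837 − 1)/13.69 = 6.617
NF = 10 log₁₀(6.617) = 8.21 dB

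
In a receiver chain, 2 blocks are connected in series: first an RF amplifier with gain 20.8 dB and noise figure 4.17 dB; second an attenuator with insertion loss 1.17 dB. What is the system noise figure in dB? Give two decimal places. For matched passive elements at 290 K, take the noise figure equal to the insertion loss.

4.17 dB

Convert to linear (a loss of L dB is a gain of −L dB): F_i = 10^(NF_i/10), G_i = 10^(G_i,dB/10)
  Stage 1: F_1 = 10^(4.17/10) = 2.612, G_1 = 10^(20.8/10) = 120.2
  Stage 2: F_2 = 10^(1.17/10) = 1.309, G_2 = 10^(−1.17/10) = 0.7638
Friis cascade:
  F = 2.612 + (1.309 − 1)/120.2 = 2.615
NF = 10 log₁₀(2.615) = 4.17 dB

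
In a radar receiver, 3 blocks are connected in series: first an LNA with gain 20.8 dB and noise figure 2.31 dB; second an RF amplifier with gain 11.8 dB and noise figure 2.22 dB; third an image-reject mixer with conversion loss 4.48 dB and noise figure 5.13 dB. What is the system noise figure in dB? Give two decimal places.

Convert to linear (a loss of L dB is a gain of −L dB): F_i = 10^(NF_i/10), G_i = 10^(G_i,dB/10)
  Stage 1: F_1 = 10^(2.31/10) = 1.702, G_1 = 10^(20.8/10) = 120.2
  Stage 2: F_2 = 10^(2.22/10) = 1.667, G_2 = 10^(11.8/10) = 15.14
  Stage 3: F_3 = 10^(5.13/10) = 3.258, G_3 = 10^(−4.48/10) = 0.3565
Friis cascade:
  F = 1.702 + (1.667 − 1)/120.2 + (3.258 − 1)/1820 = 1.709
NF = 10 log₁₀(1.709) = 2.33 dB

2.33 dB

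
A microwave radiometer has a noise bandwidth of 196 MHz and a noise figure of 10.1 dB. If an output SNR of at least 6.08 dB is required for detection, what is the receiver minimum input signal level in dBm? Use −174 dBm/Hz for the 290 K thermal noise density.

−74.9 dBm

Sensitivity = −174 + 10 log₁₀(B) + NF + SNR_min
= −174 + 82.92 + 10.1 + 6.08
= −74.90 dBm → −74.9 dBm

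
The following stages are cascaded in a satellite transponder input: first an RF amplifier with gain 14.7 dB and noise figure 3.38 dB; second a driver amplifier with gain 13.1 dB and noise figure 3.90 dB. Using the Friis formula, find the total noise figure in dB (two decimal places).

Convert to linear (a loss of L dB is a gain of −L dB): F_i = 10^(NF_i/10), G_i = 10^(G_i,dB/10)
  Stage 1: F_1 = 10^(3.38/10) = 2.178, G_1 = 10^(14.7/10) = 29.51
  Stage 2: F_2 = 10^(3.90/10) = 2.455, G_2 = 10^(13.1/10) = 20.42
Friis cascade:
  F = 2.178 + (2.455 − 1)/29.51 = 2.227
NF = 10 log₁₀(2.227) = 3.48 dB

3.48 dB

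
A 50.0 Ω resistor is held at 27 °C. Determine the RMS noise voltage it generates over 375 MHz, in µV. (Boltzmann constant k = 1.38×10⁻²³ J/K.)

17.6 µV

T = 27 °C + 273.15 = 300.15 K
V_n = √(4kTRB)
4kTRB = 4 × 1.38×10⁻²³ × 300.15 × 5.00×10¹ × 3.75×10⁸ = 3.11×10⁻¹⁰ V²
V_n = √(3.11×10⁻¹⁰) = 1.76×10⁻⁵ V = 17.6 µV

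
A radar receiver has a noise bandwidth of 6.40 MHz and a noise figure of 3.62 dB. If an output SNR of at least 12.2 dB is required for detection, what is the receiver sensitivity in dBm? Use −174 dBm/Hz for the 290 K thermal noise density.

Sensitivity = −174 + 10 log₁₀(B) + NF + SNR_min
= −174 + 68.06 + 3.62 + 12.2
= −90.12 dBm → −90.1 dBm

−90.1 dBm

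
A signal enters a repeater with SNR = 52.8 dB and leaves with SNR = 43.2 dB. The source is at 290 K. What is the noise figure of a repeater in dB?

NF (dB) = SNR_in(dB) − SNR_out(dB) when the source is at T₀
NF = 52.8 − 43.2 = 9.6 dB

9.6 dB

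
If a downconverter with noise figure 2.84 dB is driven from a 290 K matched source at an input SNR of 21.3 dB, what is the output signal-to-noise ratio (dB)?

By definition F = SNR_in/SNR_out, so in dB: SNR_out = SNR_in − NF
SNR_out = 21.3 − 2.84 = 18.46 dB

18.46 dB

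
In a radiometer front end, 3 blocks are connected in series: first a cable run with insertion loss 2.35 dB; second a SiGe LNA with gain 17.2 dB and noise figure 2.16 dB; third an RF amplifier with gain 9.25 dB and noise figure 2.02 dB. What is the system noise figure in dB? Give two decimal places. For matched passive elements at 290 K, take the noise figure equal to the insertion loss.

4.54 dB

Convert to linear (a loss of L dB is a gain of −L dB): F_i = 10^(NF_i/10), G_i = 10^(G_i,dB/10)
  Stage 1: F_1 = 10^(2.35/10) = 1.718, G_1 = 10^(−2.35/10) = 0.5821
  Stage 2: F_2 = 10^(2.16/10) = 1.644, G_2 = 10^(17.2/10) = 52.48
  Stage 3: F_3 = 10^(2.02/10) = 1.592, G_3 = 10^(9.25/10) = 8.414
Friis cascade:
  F = 1.718 + (1.644 − 1)/0.5821 + (1.592 − 1)/30.55 = 2.844
NF = 10 log₁₀(2.844) = 4.54 dB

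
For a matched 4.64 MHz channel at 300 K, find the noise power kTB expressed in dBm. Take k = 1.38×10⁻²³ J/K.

P_n = kTB = 1.38×10⁻²³ × 300 × 4.64×10⁶ = 1.92×10⁻¹⁴ W
In dBm: 10 log₁₀(1.92×10⁻¹⁴ / 10⁻³) = −107.2 dBm

−107.2 dBm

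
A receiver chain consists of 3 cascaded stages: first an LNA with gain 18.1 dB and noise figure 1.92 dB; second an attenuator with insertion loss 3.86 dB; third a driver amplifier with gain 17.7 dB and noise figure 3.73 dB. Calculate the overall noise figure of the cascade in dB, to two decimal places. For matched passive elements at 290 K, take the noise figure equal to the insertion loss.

Convert to linear (a loss of L dB is a gain of −L dB): F_i = 10^(NF_i/10), G_i = 10^(G_i,dB/10)
  Stage 1: F_1 = 10^(1.92/10) = 1.556, G_1 = 10^(18.1/10) = 64.57
  Stage 2: F_2 = 10^(3.86/10) = 2.432, G_2 = 10^(−3.86/10) = 0.4111
  Stage 3: F_3 = 10^(3.73/10) = 2.360, G_3 = 10^(17.7/10) = 58.88
Friis cascade:
  F = 1.556 + (2.432 − 1)/64.57 + (2.360 − 1)/26.55 = 1.629
NF = 10 log₁₀(1.629) = 2.12 dB

2.12 dB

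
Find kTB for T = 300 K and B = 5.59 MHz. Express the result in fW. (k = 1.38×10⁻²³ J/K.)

23.1 fW

P_n = kTB = 1.38×10⁻²³ × 300 × 5.59×10⁶ = 2.31×10⁻¹⁴ W = 23.1 fW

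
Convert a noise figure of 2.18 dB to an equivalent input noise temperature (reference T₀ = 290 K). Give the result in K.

189 K

F = 10^(2.18/10) = 1.65196
T_e = (F − 1)·T₀ = (1.65196 − 1) × 290 = 189 K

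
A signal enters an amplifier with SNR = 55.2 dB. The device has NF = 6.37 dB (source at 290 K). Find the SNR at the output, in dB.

By definition F = SNR_in/SNR_out, so in dB: SNR_out = SNR_in − NF
SNR_out = 55.2 − 6.37 = 48.83 dB

48.83 dB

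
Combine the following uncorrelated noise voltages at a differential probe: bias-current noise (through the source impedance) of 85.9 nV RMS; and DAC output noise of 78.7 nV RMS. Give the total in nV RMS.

Uncorrelated sources add in power (mean-square): V_tot = √(ΣV_i²)
V_tot = √[(8.59×10⁻⁸)² + (7.87×10⁻⁸)²] = 1.17×10⁻⁷ V = 117 nV

117 nV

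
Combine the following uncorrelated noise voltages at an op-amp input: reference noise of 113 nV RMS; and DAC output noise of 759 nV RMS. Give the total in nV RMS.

Uncorrelated sources add in power (mean-square): V_tot = √(ΣV_i²)
V_tot = √[(1.13×10⁻⁷)² + (7.59×10⁻⁷)²] = 7.67×10⁻⁷ V = 767 nV

767 nV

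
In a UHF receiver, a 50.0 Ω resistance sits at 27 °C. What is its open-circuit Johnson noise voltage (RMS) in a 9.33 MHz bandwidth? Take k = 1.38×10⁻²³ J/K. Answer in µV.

2.78 µV

T = 27 °C + 273.15 = 300.15 K
V_n = √(4kTRB)
4kTRB = 4 × 1.38×10⁻²³ × 300.15 × 5.00×10¹ × 9.33×10⁶ = 7.73×10⁻¹² V²
V_n = √(7.73×10⁻¹²) = 2.78×10⁻⁶ V = 2.78 µV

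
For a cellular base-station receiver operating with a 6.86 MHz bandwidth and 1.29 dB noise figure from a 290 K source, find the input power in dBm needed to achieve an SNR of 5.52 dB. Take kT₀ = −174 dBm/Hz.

Sensitivity = −174 + 10 log₁₀(B) + NF + SNR_min
= −174 + 68.36 + 1.29 + 5.52
= −98.83 dBm → −98.8 dBm

−98.8 dBm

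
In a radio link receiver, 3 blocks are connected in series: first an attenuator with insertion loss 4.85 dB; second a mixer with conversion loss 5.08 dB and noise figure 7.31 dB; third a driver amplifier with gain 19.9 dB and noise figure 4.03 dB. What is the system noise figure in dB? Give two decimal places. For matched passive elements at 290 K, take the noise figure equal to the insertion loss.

14.98 dB

Convert to linear (a loss of L dB is a gain of −L dB): F_i = 10^(NF_i/10), G_i = 10^(G_i,dB/10)
  Stage 1: F_1 = 10^(4.85/10) = 3.055, G_1 = 10^(−4.85/10) = 0.3273
  Stage 2: F_2 = 10^(7.31/10) = 5.383, G_2 = 10^(−5.08/10) = 0.3105
  Stage 3: F_3 = 10^(4.03/10) = 2.529, G_3 = 10^(19.9/10) = 97.72
Friis cascade:
  F = 3.055 + (5.383 − 1)/0.3273 + (2.529 − 1)/0.1016 = 31.49
NF = 10 log₁₀(31.49) = 14.98 dB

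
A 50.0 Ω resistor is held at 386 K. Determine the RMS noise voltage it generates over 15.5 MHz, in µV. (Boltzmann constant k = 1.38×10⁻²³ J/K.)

4.06 µV

V_n = √(4kTRB)
4kTRB = 4 × 1.38×10⁻²³ × 386 × 5.00×10¹ × 1.55×10⁷ = 1.65×10⁻¹¹ V²
V_n = √(1.65×10⁻¹¹) = 4.06×10⁻⁶ V = 4.06 µV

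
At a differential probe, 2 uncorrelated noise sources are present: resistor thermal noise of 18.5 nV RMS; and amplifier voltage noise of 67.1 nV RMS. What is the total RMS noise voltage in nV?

69.6 nV

Uncorrelated sources add in power (mean-square): V_tot = √(ΣV_i²)
V_tot = √[(1.85×10⁻⁸)² + (6.71×10⁻⁸)²] = 6.96×10⁻⁸ V = 69.6 nV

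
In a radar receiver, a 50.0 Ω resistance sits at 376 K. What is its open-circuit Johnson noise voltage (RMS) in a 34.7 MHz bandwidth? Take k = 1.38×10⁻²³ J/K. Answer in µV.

V_n = √(4kTRB)
4kTRB = 4 × 1.38×10⁻²³ × 376 × 5.00×10¹ × 3.47×10⁷ = 3.60×10⁻¹¹ V²
V_n = √(3.60×10⁻¹¹) = 6.00×10⁻⁶ V = 6.00 µV

6.00 µV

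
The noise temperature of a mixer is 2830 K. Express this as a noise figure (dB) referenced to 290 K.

10.32 dB

F = 1 + T_e/T₀ = 1 + 2830/290 = 10.7586
NF = 10 log₁₀(10.7586) = 10.32 dB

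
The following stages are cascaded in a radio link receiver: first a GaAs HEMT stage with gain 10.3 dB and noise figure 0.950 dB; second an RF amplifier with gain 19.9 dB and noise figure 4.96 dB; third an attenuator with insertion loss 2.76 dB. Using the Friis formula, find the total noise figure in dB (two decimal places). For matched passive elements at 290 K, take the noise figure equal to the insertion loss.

Convert to linear (a loss of L dB is a gain of −L dB): F_i = 10^(NF_i/10), G_i = 10^(G_i,dB/10)
  Stage 1: F_1 = 10^(0.950/10) = 1.245, G_1 = 10^(10.3/10) = 10.72
  Stage 2: F_2 = 10^(4.96/10) = 3.133, G_2 = 10^(19.9/10) = 97.72
  Stage 3: F_3 = 10^(2.76/10) = 1.888, G_3 = 10^(−2.76/10) = 0.5297
Friis cascade:
  F = 1.245 + (3.133 − 1)/10.72 + (1.888 − 1)/1047 = 1.444
NF = 10 log₁₀(1.444) = 1.60 dB

1.60 dB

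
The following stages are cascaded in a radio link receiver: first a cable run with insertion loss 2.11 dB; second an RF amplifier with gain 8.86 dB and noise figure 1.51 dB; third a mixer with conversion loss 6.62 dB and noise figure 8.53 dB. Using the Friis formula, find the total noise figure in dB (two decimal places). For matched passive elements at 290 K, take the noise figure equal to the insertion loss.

Convert to linear (a loss of L dB is a gain of −L dB): F_i = 10^(NF_i/10), G_i = 10^(G_i,dB/10)
  Stage 1: F_1 = 10^(2.11/10) = 1.626, G_1 = 10^(−2.11/10) = 0.6152
  Stage 2: F_2 = 10^(1.51/10) = 1.416, G_2 = 10^(8.86/10) = 7.691
  Stage 3: F_3 = 10^(8.53/10) = 7.129, G_3 = 10^(−6.62/10) = 0.2178
Friis cascade:
  F = 1.626 + (1.416 − 1)/0.6152 + (7.129 − 1)/4.732 = 3.597
NF = 10 log₁₀(3.597) = 5.56 dB

5.56 dB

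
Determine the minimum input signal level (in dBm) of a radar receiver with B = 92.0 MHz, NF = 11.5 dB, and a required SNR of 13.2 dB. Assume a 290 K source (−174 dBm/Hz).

−69.7 dBm

Sensitivity = −174 + 10 log₁₀(B) + NF + SNR_min
= −174 + 79.64 + 11.5 + 13.2
= −69.66 dBm → −69.7 dBm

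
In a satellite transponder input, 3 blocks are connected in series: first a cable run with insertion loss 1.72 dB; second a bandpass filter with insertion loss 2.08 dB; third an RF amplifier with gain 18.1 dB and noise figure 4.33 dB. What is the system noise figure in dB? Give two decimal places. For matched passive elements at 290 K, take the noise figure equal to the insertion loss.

8.13 dB

Convert to linear (a loss of L dB is a gain of −L dB): F_i = 10^(NF_i/10), G_i = 10^(G_i,dB/10)
  Stage 1: F_1 = 10^(1.72/10) = 1.486, G_1 = 10^(−1.72/10) = 0.6730
  Stage 2: F_2 = 10^(2.08/10) = 1.614, G_2 = 10^(−2.08/10) = 0.6194
  Stage 3: F_3 = 10^(4.33/10) = 2.710, G_3 = 10^(18.1/10) = 64.57
Friis cascade:
  F = 1.486 + (1.614 − 1)/0.6730 + (2.710 − 1)/0.4169 = 6.501
NF = 10 log₁₀(6.501) = 8.13 dB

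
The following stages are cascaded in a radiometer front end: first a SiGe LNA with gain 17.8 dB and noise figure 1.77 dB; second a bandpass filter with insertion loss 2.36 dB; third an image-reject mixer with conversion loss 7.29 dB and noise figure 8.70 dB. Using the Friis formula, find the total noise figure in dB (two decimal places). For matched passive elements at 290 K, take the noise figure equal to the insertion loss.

Convert to linear (a loss of L dB is a gain of −L dB): F_i = 10^(NF_i/10), G_i = 10^(G_i,dB/10)
  Stage 1: F_1 = 10^(1.77/10) = 1.503, G_1 = 10^(17.8/10) = 60.26
  Stage 2: F_2 = 10^(2.36/10) = 1.722, G_2 = 10^(−2.36/10) = 0.5808
  Stage 3: F_3 = 10^(8.70/10) = 7.413, G_3 = 10^(−7.29/10) = 0.1866
Friis cascade:
  F = 1.503 + (1.722 − 1)/60.26 + (7.413 − 1)/34.99 = 1.698
NF = 10 log₁₀(1.698) = 2.30 dB

2.30 dB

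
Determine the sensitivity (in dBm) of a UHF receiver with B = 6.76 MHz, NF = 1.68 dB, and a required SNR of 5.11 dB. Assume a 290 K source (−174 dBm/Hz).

−98.9 dBm

Sensitivity = −174 + 10 log₁₀(B) + NF + SNR_min
= −174 + 68.3 + 1.68 + 5.11
= −98.91 dBm → −98.9 dBm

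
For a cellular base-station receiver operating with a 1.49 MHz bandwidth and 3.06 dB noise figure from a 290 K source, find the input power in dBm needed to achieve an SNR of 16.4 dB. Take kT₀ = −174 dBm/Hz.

Sensitivity = −174 + 10 log₁₀(B) + NF + SNR_min
= −174 + 61.73 + 3.06 + 16.4
= −92.81 dBm → −92.8 dBm

−92.8 dBm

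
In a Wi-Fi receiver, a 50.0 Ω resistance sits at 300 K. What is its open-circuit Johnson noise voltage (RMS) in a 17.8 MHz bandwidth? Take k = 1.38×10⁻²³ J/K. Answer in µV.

V_n = √(4kTRB)
4kTRB = 4 × 1.38×10⁻²³ × 300 × 5.00×10¹ × 1.78×10⁷ = 1.47×10⁻¹¹ V²
V_n = √(1.47×10⁻¹¹) = 3.84×10⁻⁶ V = 3.84 µV

3.84 µV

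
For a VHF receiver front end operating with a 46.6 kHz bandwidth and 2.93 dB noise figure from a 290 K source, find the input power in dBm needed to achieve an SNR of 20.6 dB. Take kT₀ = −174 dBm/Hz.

Sensitivity = −174 + 10 log₁₀(B) + NF + SNR_min
= −174 + 46.68 + 2.93 + 20.6
= −103.79 dBm → −103.8 dBm

−103.8 dBm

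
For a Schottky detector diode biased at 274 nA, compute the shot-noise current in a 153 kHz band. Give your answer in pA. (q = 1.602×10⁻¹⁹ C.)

116 pA

I_n = √(2qI·B)
2qI·B = 2 × 1.602×10⁻¹⁹ × 2.74×10⁻⁷ × 1.53×10⁵ = 1.34×10⁻²⁰ A²
I_n = √(1.34×10⁻²⁰) = 1.16×10⁻¹⁰ A = 116 pA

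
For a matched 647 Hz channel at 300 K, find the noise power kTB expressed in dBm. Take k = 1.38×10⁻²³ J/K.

P_n = kTB = 1.38×10⁻²³ × 300 × 6.47×10² = 2.68×10⁻¹⁸ W
In dBm: 10 log₁₀(2.68×10⁻¹⁸ / 10⁻³) = −145.7 dBm

−145.7 dBm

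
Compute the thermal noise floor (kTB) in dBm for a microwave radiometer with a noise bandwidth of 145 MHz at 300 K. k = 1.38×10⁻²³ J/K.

P_n = kTB = 1.38×10⁻²³ × 300 × 1.45×10⁸ = 6.00×10⁻¹³ W
In dBm: 10 log₁₀(6.00×10⁻¹³ / 10⁻³) = −92.2 dBm

−92.2 dBm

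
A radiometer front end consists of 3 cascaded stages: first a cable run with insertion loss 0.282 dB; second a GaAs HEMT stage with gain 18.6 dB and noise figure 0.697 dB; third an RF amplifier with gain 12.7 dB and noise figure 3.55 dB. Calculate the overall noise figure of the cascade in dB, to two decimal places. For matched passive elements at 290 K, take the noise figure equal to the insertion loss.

Convert to linear (a loss of L dB is a gain of −L dB): F_i = 10^(NF_i/10), G_i = 10^(G_i,dB/10)
  Stage 1: F_1 = 10^(0.282/10) = 1.067, G_1 = 10^(−0.282/10) = 0.9371
  Stage 2: F_2 = 10^(0.697/10) = 1.174, G_2 = 10^(18.6/10) = 72.44
  Stage 3: F_3 = 10^(3.55/10) = 2.265, G_3 = 10^(12.7/10) = 18.62
Friis cascade:
  F = 1.067 + (1.174 − 1)/0.9371 + (2.265 − 1)/67.89 = 1.271
NF = 10 log₁₀(1.271) = 1.04 dB

1.04 dB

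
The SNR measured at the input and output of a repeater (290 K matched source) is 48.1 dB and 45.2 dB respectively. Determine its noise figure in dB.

NF (dB) = SNR_in(dB) − SNR_out(dB) when the source is at T₀
NF = 48.1 − 45.2 = 2.9 dB

2.9 dB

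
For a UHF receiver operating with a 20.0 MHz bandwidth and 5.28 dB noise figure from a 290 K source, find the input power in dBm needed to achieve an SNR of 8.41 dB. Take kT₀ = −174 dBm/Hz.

−87.3 dBm

Sensitivity = −174 + 10 log₁₀(B) + NF + SNR_min
= −174 + 73.01 + 5.28 + 8.41
= −87.30 dBm → −87.3 dBm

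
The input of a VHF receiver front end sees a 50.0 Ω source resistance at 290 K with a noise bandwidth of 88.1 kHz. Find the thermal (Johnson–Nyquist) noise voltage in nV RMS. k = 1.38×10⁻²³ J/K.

266 nV

V_n = √(4kTRB)
4kTRB = 4 × 1.38×10⁻²³ × 290 × 5.00×10¹ × 8.81×10⁴ = 7.05×10⁻¹⁴ V²
V_n = √(7.05×10⁻¹⁴) = 2.66×10⁻⁷ V = 266 nV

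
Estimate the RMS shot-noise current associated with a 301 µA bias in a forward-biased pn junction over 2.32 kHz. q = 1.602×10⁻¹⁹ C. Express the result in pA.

I_n = √(2qI·B)
2qI·B = 2 × 1.602×10⁻¹⁹ × 3.01×10⁻⁴ × 2.32×10³ = 2.24×10⁻¹⁹ A²
I_n = √(2.24×10⁻¹⁹) = 4.73×10⁻¹⁰ A = 473 pA

473 pA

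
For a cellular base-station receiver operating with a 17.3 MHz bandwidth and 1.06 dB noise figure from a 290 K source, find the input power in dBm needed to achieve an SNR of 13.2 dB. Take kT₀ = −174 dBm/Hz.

−87.4 dBm

Sensitivity = −174 + 10 log₁₀(B) + NF + SNR_min
= −174 + 72.38 + 1.06 + 13.2
= −87.36 dBm → −87.4 dBm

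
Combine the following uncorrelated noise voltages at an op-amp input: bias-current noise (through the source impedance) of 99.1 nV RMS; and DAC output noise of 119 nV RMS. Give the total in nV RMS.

Uncorrelated sources add in power (mean-square): V_tot = √(ΣV_i²)
V_tot = √[(9.91×10⁻⁸)² + (1.19×10⁻⁷)²] = 1.55×10⁻⁷ V = 155 nV

155 nV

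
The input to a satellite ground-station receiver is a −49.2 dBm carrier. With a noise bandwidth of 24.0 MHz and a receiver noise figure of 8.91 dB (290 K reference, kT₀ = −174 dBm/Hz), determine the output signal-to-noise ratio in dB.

Noise floor: N = −174 + 10 log₁₀(B) + NF
10 log₁₀(2.40×10⁷) = 73.8 dB
N = −174 + 73.8 + 8.91 = −91.29 dBm
SNR = P_sig − N = −49.2 − (−91.29) = 42.09 dB → 42.1 dB

42.1 dB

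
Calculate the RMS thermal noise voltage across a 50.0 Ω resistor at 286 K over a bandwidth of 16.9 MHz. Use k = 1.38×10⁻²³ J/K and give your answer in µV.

V_n = √(4kTRB)
4kTRB = 4 × 1.38×10⁻²³ × 286 × 5.00×10¹ × 1.69×10⁷ = 1.33×10⁻¹¹ V²
V_n = √(1.33×10⁻¹¹) = 3.65×10⁻⁶ V = 3.65 µV

3.65 µV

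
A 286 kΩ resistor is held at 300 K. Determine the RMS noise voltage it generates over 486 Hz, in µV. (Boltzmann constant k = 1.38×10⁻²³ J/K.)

1.52 µV

V_n = √(4kTRB)
4kTRB = 4 × 1.38×10⁻²³ × 300 × 2.86×10⁵ × 4.86×10² = 2.30×10⁻¹² V²
V_n = √(2.30×10⁻¹²) = 1.52×10⁻⁶ V = 1.52 µV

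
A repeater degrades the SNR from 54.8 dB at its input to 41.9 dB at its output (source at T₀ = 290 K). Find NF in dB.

12.9 dB

NF (dB) = SNR_in(dB) − SNR_out(dB) when the source is at T₀
NF = 54.8 − 41.9 = 12.9 dB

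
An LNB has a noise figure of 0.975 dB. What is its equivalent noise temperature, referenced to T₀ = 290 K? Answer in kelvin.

F = 10^(0.975/10) = 1.2517
T_e = (F − 1)·T₀ = (1.2517 − 1) × 290 = 73.0 K

73.0 K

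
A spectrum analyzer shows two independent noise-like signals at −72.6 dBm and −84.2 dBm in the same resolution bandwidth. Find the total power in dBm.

−72.3 dBm

Convert to linear, add, convert back:
P₁ = 5.50×10⁻¹¹ W, P₂ = 3.80×10⁻¹² W
P_tot = 5.88×10⁻¹¹ W → 10 log₁₀(P_tot / 10⁻³) = −72.3 dBm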